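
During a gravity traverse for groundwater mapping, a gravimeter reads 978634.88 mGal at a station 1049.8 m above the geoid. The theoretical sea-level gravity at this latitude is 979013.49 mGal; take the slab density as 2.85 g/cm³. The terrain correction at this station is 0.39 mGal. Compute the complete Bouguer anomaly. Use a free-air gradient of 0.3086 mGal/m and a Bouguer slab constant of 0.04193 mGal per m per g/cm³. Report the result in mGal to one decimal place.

Free-air correction = 0.3086 × 1049.8 = 323.97 mGal
Free-air anomaly = 978634.88 − 979013.49 + (323.97) = -54.64 mGal
Bouguer slab correction = 0.04193 × 2.85 × 1049.8 = 125.45 mGal
Simple Bouguer anomaly = -54.64 − (125.45) = -180.09 mGal
Complete Bouguer anomaly = -180.09 + 0.39 = -179.70 mGal

-179.7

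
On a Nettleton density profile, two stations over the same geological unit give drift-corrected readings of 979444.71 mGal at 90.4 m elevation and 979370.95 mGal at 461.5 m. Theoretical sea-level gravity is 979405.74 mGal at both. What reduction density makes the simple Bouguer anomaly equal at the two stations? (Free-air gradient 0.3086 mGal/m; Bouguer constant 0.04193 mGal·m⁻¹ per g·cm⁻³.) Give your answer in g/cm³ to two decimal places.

2.62

Δg_obs = 979370.95 − 979444.71 = -73.76 mGal over Δh = 461.5 − 90.4 = 371.1 m
Equal Bouguer anomalies ⇒ Δg_obs + (0.3086 − 0.04193ρ)·Δh = 0
0.3086 − 0.04193ρ = −Δg_obs/Δh = 0.19876
ρ = (0.3086 − 0.19876) / 0.04193 = 2.62 g/cm³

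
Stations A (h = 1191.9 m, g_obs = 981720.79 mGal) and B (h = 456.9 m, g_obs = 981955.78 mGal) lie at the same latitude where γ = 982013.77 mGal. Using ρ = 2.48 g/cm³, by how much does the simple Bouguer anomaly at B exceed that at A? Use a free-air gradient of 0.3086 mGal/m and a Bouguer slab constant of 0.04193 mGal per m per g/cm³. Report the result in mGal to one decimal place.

Δg_SB(A) = 981720.79 − 982013.77 + 0.3086×1191.9 − 0.04193×2.48×1191.9 = -49.10 mGal
Δg_SB(B) = 981955.78 − 982013.77 + 0.3086×456.9 − 0.04193×2.48×456.9 = 35.50 mGal
Difference = 35.50 − (-49.10) = 84.60 mGal

84.6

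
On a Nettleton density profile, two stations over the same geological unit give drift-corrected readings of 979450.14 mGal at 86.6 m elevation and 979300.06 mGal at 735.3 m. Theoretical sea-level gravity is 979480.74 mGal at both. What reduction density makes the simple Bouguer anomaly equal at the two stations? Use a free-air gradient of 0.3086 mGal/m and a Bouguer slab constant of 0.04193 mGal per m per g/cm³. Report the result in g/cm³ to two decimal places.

Δg_obs = 979300.06 − 979450.14 = -150.08 mGal over Δh = 735.3 − 86.6 = 648.7 m
Equal Bouguer anomalies ⇒ Δg_obs + (0.3086 − 0.04193ρ)·Δh = 0
0.3086 − 0.04193ρ = −Δg_obs/Δh = 0.23136
ρ = (0.3086 − 0.23136) / 0.04193 = 1.84 g/cm³

1.84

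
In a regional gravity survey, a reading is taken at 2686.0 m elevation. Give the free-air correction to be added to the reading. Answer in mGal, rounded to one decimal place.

828.9

Free-air correction = 0.3086 × 2686.0 = 828.9 mGal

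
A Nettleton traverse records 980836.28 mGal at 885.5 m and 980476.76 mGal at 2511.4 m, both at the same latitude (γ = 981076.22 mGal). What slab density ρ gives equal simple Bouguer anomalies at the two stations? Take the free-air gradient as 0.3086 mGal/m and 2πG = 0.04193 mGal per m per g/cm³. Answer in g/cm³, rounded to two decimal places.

Δg_obs = 980476.76 − 980836.28 = -359.52 mGal over Δh = 2511.4 − 885.5 = 1625.9 m
Equal Bouguer anomalies ⇒ Δg_obs + (0.3086 − 0.04193ρ)·Δh = 0
0.3086 − 0.04193ρ = −Δg_obs/Δh = 0.22112
ρ = (0.3086 − 0.22112) / 0.04193 = 2.09 g/cm³

2.09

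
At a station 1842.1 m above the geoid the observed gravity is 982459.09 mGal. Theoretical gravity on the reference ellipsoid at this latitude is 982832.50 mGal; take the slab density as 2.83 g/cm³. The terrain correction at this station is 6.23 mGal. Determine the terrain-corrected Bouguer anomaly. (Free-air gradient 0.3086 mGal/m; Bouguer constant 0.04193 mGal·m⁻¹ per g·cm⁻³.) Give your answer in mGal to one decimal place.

Free-air correction = 0.3086 × 1842.1 = 568.47 mGal
Free-air anomaly = 982459.09 − 982832.50 + (568.47) = 195.06 mGal
Bouguer slab correction = 0.04193 × 2.83 × 1842.1 = 218.59 mGal
Simple Bouguer anomaly = 195.06 − (218.59) = -23.53 mGal
Complete Bouguer anomaly = -23.53 + 6.23 = -17.30 mGal

-17.3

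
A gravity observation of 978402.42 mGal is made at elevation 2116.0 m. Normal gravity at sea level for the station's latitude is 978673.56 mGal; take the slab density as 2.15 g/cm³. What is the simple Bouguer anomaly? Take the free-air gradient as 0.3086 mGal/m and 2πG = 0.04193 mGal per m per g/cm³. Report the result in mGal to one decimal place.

191.1

Free-air correction = 0.3086 × 2116.0 = 653.00 mGal
Free-air anomaly = 978402.42 − 978673.56 + (653.00) = 381.86 mGal
Bouguer slab correction = 0.04193 × 2.15 × 2116.0 = 190.76 mGal
Simple Bouguer anomaly = 381.86 − (190.76) = 191.10 mGal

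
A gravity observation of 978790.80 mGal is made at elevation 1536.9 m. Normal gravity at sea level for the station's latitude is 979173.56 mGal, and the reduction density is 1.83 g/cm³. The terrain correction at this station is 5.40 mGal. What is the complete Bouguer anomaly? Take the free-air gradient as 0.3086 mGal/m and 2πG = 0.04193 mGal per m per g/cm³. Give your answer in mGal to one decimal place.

Free-air correction = 0.3086 × 1536.9 = 474.29 mGal
Free-air anomaly = 978790.80 − 979173.56 + (474.29) = 91.53 mGal
Bouguer slab correction = 0.04193 × 1.83 × 1536.9 = 117.93 mGal
Simple Bouguer anomaly = 91.53 − (117.93) = -26.40 mGal
Complete Bouguer anomaly = -26.40 + 5.40 = -21.00 mGal

-21.0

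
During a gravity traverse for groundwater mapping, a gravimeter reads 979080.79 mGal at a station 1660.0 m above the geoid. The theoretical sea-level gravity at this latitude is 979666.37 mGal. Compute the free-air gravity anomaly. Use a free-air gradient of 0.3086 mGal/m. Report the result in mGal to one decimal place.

-73.3

Free-air correction = 0.3086 × 1660.0 = 512.28 mGal
Free-air anomaly = 979080.79 − 979666.37 + (512.28) = -73.30 mGal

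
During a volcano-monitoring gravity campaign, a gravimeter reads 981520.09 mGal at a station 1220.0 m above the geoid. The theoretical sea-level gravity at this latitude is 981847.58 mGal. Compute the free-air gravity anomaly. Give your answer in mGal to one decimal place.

Free-air correction = 0.3086 × 1220.0 = 376.49 mGal
Free-air anomaly = 981520.09 − 981847.58 + (376.49) = 49.00 mGal

49.0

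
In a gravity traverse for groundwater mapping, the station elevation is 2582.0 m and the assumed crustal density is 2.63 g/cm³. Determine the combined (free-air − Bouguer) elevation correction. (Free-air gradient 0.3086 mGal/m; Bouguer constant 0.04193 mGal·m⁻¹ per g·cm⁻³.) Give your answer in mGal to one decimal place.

Combined gradient = 0.3086 − 0.04193 × 2.63 = 0.1983241 mGal/m
Combined elevation correction = 0.1983241 × 2582.0 = 512.1 mGal

512.1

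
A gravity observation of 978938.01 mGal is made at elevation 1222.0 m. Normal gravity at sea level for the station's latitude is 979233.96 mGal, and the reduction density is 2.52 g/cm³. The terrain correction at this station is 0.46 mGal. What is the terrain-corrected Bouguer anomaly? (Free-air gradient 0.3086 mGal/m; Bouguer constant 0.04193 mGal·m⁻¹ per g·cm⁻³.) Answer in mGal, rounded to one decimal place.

Free-air correction = 0.3086 × 1222.0 = 377.11 mGal
Free-air anomaly = 978938.01 − 979233.96 + (377.11) = 81.16 mGal
Bouguer slab correction = 0.04193 × 2.52 × 1222.0 = 129.12 mGal
Simple Bouguer anomaly = 81.16 − (129.12) = -47.96 mGal
Complete Bouguer anomaly = -47.96 + 0.46 = -47.50 mGal

-47.5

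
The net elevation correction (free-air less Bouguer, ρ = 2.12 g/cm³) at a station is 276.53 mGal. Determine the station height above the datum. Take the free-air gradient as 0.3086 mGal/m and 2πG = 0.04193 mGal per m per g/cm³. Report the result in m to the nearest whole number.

Combined gradient = 0.3086 − 0.04193 × 2.12 = 0.2197084 mGal/m
h = 276.53 / 0.2197084 = 1258.62 m

1259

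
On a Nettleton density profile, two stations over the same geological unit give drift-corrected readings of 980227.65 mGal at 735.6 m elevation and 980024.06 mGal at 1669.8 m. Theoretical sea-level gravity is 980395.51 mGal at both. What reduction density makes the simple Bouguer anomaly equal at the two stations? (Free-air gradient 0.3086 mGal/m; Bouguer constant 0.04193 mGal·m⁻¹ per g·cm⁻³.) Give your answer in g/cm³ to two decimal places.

2.16

Δg_obs = 980024.06 − 980227.65 = -203.59 mGal over Δh = 1669.8 − 735.6 = 934.2 m
Equal Bouguer anomalies ⇒ Δg_obs + (0.3086 − 0.04193ρ)·Δh = 0
0.3086 − 0.04193ρ = −Δg_obs/Δh = 0.21793
ρ = (0.3086 − 0.21793) / 0.04193 = 2.16 g/cm³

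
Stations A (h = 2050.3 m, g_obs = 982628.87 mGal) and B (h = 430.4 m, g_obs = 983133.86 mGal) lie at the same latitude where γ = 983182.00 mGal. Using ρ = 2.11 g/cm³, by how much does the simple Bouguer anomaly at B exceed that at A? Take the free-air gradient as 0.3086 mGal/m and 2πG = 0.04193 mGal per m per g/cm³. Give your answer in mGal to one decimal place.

148.4

Δg_SB(A) = 982628.87 − 983182.00 + 0.3086×2050.3 − 0.04193×2.11×2050.3 = -101.80 mGal
Δg_SB(B) = 983133.86 − 983182.00 + 0.3086×430.4 − 0.04193×2.11×430.4 = 46.60 mGal
Difference = 46.60 − (-101.80) = 148.40 mGal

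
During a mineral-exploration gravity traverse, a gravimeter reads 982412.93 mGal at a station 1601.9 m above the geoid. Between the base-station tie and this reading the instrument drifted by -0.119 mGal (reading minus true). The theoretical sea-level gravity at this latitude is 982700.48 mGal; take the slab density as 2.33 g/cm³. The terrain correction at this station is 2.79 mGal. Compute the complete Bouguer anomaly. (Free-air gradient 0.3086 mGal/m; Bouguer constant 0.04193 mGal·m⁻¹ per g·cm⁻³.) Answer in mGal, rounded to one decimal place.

Drift-corrected reading = 982412.93 − (-0.119) = 982413.049 mGal
Free-air correction = 0.3086 × 1601.9 = 494.35 mGal
Free-air anomaly = 982413.049 − 982700.48 + (494.35) = 206.919 mGal
Bouguer slab correction = 0.04193 × 2.33 × 1601.9 = 156.50 mGal
Simple Bouguer anomaly = 206.919 − (156.50) = 50.419 mGal
Complete Bouguer anomaly = 50.419 + 2.79 = 53.209 mGal

53.2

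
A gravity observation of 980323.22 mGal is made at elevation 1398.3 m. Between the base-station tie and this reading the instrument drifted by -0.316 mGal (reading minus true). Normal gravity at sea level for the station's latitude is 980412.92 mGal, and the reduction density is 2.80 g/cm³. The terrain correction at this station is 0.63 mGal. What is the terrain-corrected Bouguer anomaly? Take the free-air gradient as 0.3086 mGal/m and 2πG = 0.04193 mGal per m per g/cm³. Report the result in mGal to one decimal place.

178.6

Drift-corrected reading = 980323.22 − (-0.316) = 980323.536 mGal
Free-air correction = 0.3086 × 1398.3 = 431.52 mGal
Free-air anomaly = 980323.536 − 980412.92 + (431.52) = 342.136 mGal
Bouguer slab correction = 0.04193 × 2.80 × 1398.3 = 164.17 mGal
Simple Bouguer anomaly = 342.136 − (164.17) = 177.966 mGal
Complete Bouguer anomaly = 177.966 + 0.63 = 178.596 mGal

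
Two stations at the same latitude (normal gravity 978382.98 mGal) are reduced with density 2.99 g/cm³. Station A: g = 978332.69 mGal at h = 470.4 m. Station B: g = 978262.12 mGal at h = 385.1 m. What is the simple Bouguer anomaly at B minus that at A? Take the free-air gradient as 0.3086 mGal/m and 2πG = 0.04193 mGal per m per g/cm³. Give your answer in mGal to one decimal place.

Δg_SB(A) = 978332.69 − 978382.98 + 0.3086×470.4 − 0.04193×2.99×470.4 = 35.90 mGal
Δg_SB(B) = 978262.12 − 978382.98 + 0.3086×385.1 − 0.04193×2.99×385.1 = -50.30 mGal
Difference = -50.30 − (35.90) = -86.20 mGal

-86.2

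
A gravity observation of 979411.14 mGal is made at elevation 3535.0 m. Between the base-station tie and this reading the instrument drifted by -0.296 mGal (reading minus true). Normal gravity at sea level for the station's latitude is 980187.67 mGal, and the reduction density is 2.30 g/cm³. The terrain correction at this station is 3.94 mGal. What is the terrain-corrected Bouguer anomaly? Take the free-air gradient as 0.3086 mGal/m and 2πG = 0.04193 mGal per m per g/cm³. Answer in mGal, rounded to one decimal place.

-22.3

Drift-corrected reading = 979411.14 − (-0.296) = 979411.436 mGal
Free-air correction = 0.3086 × 3535.0 = 1090.90 mGal
Free-air anomaly = 979411.436 − 980187.67 + (1090.90) = 314.666 mGal
Bouguer slab correction = 0.04193 × 2.30 × 3535.0 = 340.91 mGal
Simple Bouguer anomaly = 314.666 − (340.91) = -26.244 mGal
Complete Bouguer anomaly = -26.244 + 3.94 = -22.304 mGal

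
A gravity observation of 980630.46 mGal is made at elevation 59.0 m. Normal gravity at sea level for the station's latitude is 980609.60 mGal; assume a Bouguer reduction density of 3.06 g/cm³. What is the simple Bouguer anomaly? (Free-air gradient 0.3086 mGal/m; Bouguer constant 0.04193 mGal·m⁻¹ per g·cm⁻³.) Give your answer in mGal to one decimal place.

31.5

Free-air correction = 0.3086 × 59.0 = 18.21 mGal
Free-air anomaly = 980630.46 − 980609.60 + (18.21) = 39.07 mGal
Bouguer slab correction = 0.04193 × 3.06 × 59.0 = 7.57 mGal
Simple Bouguer anomaly = 39.07 − (7.57) = 31.50 mGal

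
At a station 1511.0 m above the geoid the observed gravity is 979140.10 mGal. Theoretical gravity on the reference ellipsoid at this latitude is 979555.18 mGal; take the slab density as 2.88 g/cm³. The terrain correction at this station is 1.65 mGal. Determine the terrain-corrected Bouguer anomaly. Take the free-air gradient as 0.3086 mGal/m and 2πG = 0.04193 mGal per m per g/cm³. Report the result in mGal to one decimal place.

-129.6

Free-air correction = 0.3086 × 1511.0 = 466.29 mGal
Free-air anomaly = 979140.10 − 979555.18 + (466.29) = 51.21 mGal
Bouguer slab correction = 0.04193 × 2.88 × 1511.0 = 182.47 mGal
Simple Bouguer anomaly = 51.21 − (182.47) = -131.26 mGal
Complete Bouguer anomaly = -131.26 + 1.65 = -129.61 mGal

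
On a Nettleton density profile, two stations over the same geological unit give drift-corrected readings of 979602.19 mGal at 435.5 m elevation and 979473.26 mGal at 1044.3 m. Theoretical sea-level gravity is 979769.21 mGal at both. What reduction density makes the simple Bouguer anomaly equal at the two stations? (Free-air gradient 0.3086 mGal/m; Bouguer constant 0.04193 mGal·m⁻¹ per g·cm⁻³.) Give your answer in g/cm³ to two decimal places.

2.31

Δg_obs = 979473.26 − 979602.19 = -128.93 mGal over Δh = 1044.3 − 435.5 = 608.8 m
Equal Bouguer anomalies ⇒ Δg_obs + (0.3086 − 0.04193ρ)·Δh = 0
0.3086 − 0.04193ρ = −Δg_obs/Δh = 0.21178
ρ = (0.3086 − 0.21178) / 0.04193 = 2.31 g/cm³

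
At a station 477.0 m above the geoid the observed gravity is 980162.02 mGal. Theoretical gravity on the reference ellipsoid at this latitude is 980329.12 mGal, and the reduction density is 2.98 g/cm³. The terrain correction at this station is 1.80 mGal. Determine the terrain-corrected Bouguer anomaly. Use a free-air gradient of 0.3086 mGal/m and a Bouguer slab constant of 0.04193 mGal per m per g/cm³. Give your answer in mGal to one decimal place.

Free-air correction = 0.3086 × 477.0 = 147.20 mGal
Free-air anomaly = 980162.02 − 980329.12 + (147.20) = -19.90 mGal
Bouguer slab correction = 0.04193 × 2.98 × 477.0 = 59.60 mGal
Simple Bouguer anomaly = -19.90 − (59.60) = -79.50 mGal
Complete Bouguer anomaly = -79.50 + 1.80 = -77.70 mGal

-77.7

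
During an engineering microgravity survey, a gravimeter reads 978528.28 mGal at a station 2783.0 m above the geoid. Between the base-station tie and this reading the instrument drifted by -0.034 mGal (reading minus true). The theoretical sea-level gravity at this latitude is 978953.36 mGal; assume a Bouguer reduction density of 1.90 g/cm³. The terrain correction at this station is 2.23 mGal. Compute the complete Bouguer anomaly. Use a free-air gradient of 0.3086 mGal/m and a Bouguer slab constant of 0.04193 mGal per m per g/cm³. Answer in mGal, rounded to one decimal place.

Drift-corrected reading = 978528.28 − (-0.034) = 978528.314 mGal
Free-air correction = 0.3086 × 2783.0 = 858.83 mGal
Free-air anomaly = 978528.314 − 978953.36 + (858.83) = 433.784 mGal
Bouguer slab correction = 0.04193 × 1.90 × 2783.0 = 221.71 mGal
Simple Bouguer anomaly = 433.784 − (221.71) = 212.074 mGal
Complete Bouguer anomaly = 212.074 + 2.23 = 214.304 mGal

214.3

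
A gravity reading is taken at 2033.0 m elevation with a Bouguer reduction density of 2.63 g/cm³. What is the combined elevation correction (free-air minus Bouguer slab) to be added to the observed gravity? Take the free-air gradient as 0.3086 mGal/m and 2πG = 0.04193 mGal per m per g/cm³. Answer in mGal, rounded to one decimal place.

403.2

Combined gradient = 0.3086 − 0.04193 × 2.63 = 0.1983241 mGal/m
Combined elevation correction = 0.1983241 × 2033.0 = 403.2 mGal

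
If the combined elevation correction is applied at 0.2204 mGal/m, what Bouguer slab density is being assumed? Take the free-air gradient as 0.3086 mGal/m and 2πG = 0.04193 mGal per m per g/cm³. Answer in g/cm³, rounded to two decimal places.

2.10

0.2204 = 0.3086 − 0.04193 × ρ
ρ = (0.3086 − 0.2204) / 0.04193 = 2.10 g/cm³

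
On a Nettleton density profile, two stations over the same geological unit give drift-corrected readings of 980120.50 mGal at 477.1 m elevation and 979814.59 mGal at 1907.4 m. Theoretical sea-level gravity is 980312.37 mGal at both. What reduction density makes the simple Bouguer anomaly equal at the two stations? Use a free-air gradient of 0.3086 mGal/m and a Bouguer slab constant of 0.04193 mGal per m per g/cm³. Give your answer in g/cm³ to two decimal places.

2.26

Δg_obs = 979814.59 − 980120.50 = -305.91 mGal over Δh = 1907.4 − 477.1 = 1430.3 m
Equal Bouguer anomalies ⇒ Δg_obs + (0.3086 − 0.04193ρ)·Δh = 0
0.3086 − 0.04193ρ = −Δg_obs/Δh = 0.21388
ρ = (0.3086 − 0.21388) / 0.04193 = 2.26 g/cm³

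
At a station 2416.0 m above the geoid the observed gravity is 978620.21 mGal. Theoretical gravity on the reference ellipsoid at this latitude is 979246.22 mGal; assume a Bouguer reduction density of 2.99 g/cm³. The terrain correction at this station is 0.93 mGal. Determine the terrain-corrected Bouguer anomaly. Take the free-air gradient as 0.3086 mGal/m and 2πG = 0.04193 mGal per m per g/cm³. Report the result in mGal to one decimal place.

Free-air correction = 0.3086 × 2416.0 = 745.58 mGal
Free-air anomaly = 978620.21 − 979246.22 + (745.58) = 119.57 mGal
Bouguer slab correction = 0.04193 × 2.99 × 2416.0 = 302.90 mGal
Simple Bouguer anomaly = 119.57 − (302.90) = -183.33 mGal
Complete Bouguer anomaly = -183.33 + 0.93 = -182.40 mGal

-182.4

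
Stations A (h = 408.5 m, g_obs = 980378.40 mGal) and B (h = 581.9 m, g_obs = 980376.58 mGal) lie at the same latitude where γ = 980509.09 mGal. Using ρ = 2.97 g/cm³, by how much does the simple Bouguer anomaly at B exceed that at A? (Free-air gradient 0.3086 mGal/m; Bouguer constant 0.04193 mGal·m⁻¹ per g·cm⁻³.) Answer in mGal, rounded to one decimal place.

Δg_SB(A) = 980378.40 − 980509.09 + 0.3086×408.5 − 0.04193×2.97×408.5 = -55.50 mGal
Δg_SB(B) = 980376.58 − 980509.09 + 0.3086×581.9 − 0.04193×2.97×581.9 = -25.40 mGal
Difference = -25.40 − (-55.50) = 30.10 mGal

30.1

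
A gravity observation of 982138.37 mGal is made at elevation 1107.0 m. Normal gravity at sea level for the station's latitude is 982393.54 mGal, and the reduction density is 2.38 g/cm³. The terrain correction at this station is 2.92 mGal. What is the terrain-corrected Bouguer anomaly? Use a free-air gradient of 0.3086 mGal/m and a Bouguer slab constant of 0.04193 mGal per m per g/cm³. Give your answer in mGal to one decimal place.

Free-air correction = 0.3086 × 1107.0 = 341.62 mGal
Free-air anomaly = 982138.37 − 982393.54 + (341.62) = 86.45 mGal
Bouguer slab correction = 0.04193 × 2.38 × 1107.0 = 110.47 mGal
Simple Bouguer anomaly = 86.45 − (110.47) = -24.02 mGal
Complete Bouguer anomaly = -24.02 + 2.92 = -21.10 mGal

-21.1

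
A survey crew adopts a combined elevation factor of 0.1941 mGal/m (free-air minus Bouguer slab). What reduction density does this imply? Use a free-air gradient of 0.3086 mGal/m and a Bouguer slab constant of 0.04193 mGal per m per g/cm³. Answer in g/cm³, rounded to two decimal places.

2.73

0.1941 = 0.3086 − 0.04193 × ρ
ρ = (0.3086 − 0.1941) / 0.04193 = 2.73 g/cm³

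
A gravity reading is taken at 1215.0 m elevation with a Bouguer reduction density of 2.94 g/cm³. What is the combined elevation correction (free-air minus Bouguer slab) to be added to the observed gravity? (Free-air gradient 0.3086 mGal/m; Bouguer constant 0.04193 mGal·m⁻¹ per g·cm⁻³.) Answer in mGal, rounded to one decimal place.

Combined gradient = 0.3086 − 0.04193 × 2.94 = 0.1853258 mGal/m
Combined elevation correction = 0.1853258 × 1215.0 = 225.2 mGal

225.2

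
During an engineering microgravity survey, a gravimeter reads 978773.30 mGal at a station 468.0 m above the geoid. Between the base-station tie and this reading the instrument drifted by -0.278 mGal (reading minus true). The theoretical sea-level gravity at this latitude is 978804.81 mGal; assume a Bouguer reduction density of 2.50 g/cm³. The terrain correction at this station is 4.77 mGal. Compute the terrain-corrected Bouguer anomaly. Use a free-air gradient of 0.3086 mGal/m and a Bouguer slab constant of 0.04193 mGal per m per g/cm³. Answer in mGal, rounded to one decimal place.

Drift-corrected reading = 978773.30 − (-0.278) = 978773.578 mGal
Free-air correction = 0.3086 × 468.0 = 144.42 mGal
Free-air anomaly = 978773.578 − 978804.81 + (144.42) = 113.188 mGal
Bouguer slab correction = 0.04193 × 2.50 × 468.0 = 49.06 mGal
Simple Bouguer anomaly = 113.188 − (49.06) = 64.128 mGal
Complete Bouguer anomaly = 64.128 + 4.77 = 68.898 mGal

68.9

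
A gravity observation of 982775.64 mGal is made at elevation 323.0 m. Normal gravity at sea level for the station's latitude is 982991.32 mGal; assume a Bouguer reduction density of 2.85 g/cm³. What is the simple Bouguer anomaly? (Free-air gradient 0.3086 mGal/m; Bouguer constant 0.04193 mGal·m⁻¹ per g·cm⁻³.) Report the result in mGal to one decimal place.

Free-air correction = 0.3086 × 323.0 = 99.68 mGal
Free-air anomaly = 982775.64 − 982991.32 + (99.68) = -116.00 mGal
Bouguer slab correction = 0.04193 × 2.85 × 323.0 = 38.60 mGal
Simple Bouguer anomaly = -116.00 − (38.60) = -154.60 mGal

-154.6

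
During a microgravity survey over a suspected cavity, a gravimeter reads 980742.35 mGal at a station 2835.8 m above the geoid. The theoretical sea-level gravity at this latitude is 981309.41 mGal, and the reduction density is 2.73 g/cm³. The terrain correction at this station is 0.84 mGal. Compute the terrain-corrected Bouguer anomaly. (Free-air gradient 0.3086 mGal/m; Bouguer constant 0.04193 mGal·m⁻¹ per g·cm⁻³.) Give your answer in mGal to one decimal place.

-15.7

Free-air correction = 0.3086 × 2835.8 = 875.13 mGal
Free-air anomaly = 980742.35 − 981309.41 + (875.13) = 308.07 mGal
Bouguer slab correction = 0.04193 × 2.73 × 2835.8 = 324.61 mGal
Simple Bouguer anomaly = 308.07 − (324.61) = -16.54 mGal
Complete Bouguer anomaly = -16.54 + 0.84 = -15.70 mGal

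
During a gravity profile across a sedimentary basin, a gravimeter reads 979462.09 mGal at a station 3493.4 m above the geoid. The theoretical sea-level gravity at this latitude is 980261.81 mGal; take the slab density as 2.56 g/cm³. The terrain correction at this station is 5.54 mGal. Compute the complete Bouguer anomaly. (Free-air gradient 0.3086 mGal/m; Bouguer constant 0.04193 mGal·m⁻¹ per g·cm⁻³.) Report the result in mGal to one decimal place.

-91.1

Free-air correction = 0.3086 × 3493.4 = 1078.06 mGal
Free-air anomaly = 979462.09 − 980261.81 + (1078.06) = 278.34 mGal
Bouguer slab correction = 0.04193 × 2.56 × 3493.4 = 374.98 mGal
Simple Bouguer anomaly = 278.34 − (374.98) = -96.64 mGal
Complete Bouguer anomaly = -96.64 + 5.54 = -91.10 mGal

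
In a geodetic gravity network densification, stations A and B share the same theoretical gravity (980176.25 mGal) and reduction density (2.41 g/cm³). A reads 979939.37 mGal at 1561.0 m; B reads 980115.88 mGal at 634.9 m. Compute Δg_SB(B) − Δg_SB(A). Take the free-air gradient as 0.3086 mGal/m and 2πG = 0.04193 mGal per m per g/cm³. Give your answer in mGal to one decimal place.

-15.7

Δg_SB(A) = 979939.37 − 980176.25 + 0.3086×1561.0 − 0.04193×2.41×1561.0 = 87.10 mGal
Δg_SB(B) = 980115.88 − 980176.25 + 0.3086×634.9 − 0.04193×2.41×634.9 = 71.40 mGal
Difference = 71.40 − (87.10) = -15.70 mGal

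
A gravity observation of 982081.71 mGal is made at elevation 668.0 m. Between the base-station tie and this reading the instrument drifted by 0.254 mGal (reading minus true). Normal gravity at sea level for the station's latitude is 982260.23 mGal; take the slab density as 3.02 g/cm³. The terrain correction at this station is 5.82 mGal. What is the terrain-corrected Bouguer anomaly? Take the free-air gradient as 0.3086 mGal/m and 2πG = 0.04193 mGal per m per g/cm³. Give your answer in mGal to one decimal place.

Drift-corrected reading = 982081.71 − (0.254) = 982081.456 mGal
Free-air correction = 0.3086 × 668.0 = 206.14 mGal
Free-air anomaly = 982081.456 − 982260.23 + (206.14) = 27.366 mGal
Bouguer slab correction = 0.04193 × 3.02 × 668.0 = 84.59 mGal
Simple Bouguer anomaly = 27.366 − (84.59) = -57.224 mGal
Complete Bouguer anomaly = -57.224 + 5.82 = -51.404 mGal

-51.4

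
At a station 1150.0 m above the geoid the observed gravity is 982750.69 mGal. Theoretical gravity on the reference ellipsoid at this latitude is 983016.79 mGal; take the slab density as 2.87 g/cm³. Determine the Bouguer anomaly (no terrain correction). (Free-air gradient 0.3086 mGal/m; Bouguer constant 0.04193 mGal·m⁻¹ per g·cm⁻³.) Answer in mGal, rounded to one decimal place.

-49.6

Free-air correction = 0.3086 × 1150.0 = 354.89 mGal
Free-air anomaly = 982750.69 − 983016.79 + (354.89) = 88.79 mGal
Bouguer slab correction = 0.04193 × 2.87 × 1150.0 = 138.39 mGal
Simple Bouguer anomaly = 88.79 − (138.39) = -49.60 mGal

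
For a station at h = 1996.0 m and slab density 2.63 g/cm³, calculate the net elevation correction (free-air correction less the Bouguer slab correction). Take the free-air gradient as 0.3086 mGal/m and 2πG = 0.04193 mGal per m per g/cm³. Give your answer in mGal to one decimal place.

395.9

Combined gradient = 0.3086 − 0.04193 × 2.63 = 0.1983241 mGal/m
Combined elevation correction = 0.1983241 × 1996.0 = 395.9 mGal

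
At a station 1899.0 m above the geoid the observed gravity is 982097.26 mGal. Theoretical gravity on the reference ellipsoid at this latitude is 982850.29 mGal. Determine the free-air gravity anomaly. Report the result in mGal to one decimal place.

Free-air correction = 0.3086 × 1899.0 = 586.03 mGal
Free-air anomaly = 982097.26 − 982850.29 + (586.03) = -167.00 mGal

-167.0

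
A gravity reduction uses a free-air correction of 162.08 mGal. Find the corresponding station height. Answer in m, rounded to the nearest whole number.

525

h = 162.08 / 0.3086 = 525.21 m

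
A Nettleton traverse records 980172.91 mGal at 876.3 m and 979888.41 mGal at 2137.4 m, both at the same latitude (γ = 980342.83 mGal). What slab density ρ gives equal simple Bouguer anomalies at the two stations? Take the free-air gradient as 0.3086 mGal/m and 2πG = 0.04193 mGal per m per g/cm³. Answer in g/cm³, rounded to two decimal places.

Δg_obs = 979888.41 − 980172.91 = -284.50 mGal over Δh = 2137.4 − 876.3 = 1261.1 m
Equal Bouguer anomalies ⇒ Δg_obs + (0.3086 − 0.04193ρ)·Δh = 0
0.3086 − 0.04193ρ = −Δg_obs/Δh = 0.22560
ρ = (0.3086 − 0.22560) / 0.04193 = 1.98 g/cm³

1.98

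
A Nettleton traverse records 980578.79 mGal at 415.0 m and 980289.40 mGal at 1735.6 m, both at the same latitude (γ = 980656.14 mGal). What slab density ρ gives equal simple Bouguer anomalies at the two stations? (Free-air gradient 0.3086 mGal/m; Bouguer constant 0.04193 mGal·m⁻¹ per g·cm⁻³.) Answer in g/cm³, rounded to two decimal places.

Δg_obs = 980289.40 − 980578.79 = -289.39 mGal over Δh = 1735.6 − 415.0 = 1320.6 m
Equal Bouguer anomalies ⇒ Δg_obs + (0.3086 − 0.04193ρ)·Δh = 0
0.3086 − 0.04193ρ = −Δg_obs/Δh = 0.21914
ρ = (0.3086 − 0.21914) / 0.04193 = 2.13 g/cm³

2.13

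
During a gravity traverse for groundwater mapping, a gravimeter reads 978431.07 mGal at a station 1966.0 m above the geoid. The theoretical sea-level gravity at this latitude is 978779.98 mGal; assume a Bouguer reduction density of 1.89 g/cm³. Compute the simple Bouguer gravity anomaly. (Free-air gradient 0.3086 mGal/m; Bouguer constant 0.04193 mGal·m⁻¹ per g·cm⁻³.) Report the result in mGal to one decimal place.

Free-air correction = 0.3086 × 1966.0 = 606.71 mGal
Free-air anomaly = 978431.07 − 978779.98 + (606.71) = 257.80 mGal
Bouguer slab correction = 0.04193 × 1.89 × 1966.0 = 155.80 mGal
Simple Bouguer anomaly = 257.80 − (155.80) = 102.00 mGal

102.0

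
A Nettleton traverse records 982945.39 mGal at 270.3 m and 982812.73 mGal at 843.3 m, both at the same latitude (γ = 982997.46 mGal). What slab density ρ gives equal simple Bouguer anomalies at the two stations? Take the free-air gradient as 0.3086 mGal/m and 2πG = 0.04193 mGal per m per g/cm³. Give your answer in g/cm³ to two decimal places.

1.84

Δg_obs = 982812.73 − 982945.39 = -132.66 mGal over Δh = 843.3 − 270.3 = 573.0 m
Equal Bouguer anomalies ⇒ Δg_obs + (0.3086 − 0.04193ρ)·Δh = 0
0.3086 − 0.04193ρ = −Δg_obs/Δh = 0.23152
ρ = (0.3086 − 0.23152) / 0.04193 = 1.84 g/cm³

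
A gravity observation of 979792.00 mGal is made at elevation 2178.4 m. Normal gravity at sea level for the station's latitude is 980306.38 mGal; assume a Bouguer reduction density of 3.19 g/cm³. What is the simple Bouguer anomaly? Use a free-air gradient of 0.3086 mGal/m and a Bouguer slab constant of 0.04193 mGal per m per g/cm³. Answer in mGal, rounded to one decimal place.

-133.5

Free-air correction = 0.3086 × 2178.4 = 672.25 mGal
Free-air anomaly = 979792.00 − 980306.38 + (672.25) = 157.87 mGal
Bouguer slab correction = 0.04193 × 3.19 × 2178.4 = 291.38 mGal
Simple Bouguer anomaly = 157.87 − (291.38) = -133.51 mGal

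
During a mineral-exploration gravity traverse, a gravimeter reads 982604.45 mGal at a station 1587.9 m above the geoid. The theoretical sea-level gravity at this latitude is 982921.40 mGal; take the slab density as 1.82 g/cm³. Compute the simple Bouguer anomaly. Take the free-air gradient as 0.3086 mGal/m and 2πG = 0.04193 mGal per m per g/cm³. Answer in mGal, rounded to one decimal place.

Free-air correction = 0.3086 × 1587.9 = 490.03 mGal
Free-air anomaly = 982604.45 − 982921.40 + (490.03) = 173.08 mGal
Bouguer slab correction = 0.04193 × 1.82 × 1587.9 = 121.18 mGal
Simple Bouguer anomaly = 173.08 − (121.18) = 51.90 mGal

51.9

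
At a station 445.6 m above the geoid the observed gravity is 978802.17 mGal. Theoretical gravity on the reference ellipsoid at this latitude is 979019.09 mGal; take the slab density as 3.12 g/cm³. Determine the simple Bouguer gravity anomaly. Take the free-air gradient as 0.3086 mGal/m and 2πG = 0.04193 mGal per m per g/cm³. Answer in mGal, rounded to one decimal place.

Free-air correction = 0.3086 × 445.6 = 137.51 mGal
Free-air anomaly = 978802.17 − 979019.09 + (137.51) = -79.41 mGal
Bouguer slab correction = 0.04193 × 3.12 × 445.6 = 58.29 mGal
Simple Bouguer anomaly = -79.41 − (58.29) = -137.70 mGal

-137.7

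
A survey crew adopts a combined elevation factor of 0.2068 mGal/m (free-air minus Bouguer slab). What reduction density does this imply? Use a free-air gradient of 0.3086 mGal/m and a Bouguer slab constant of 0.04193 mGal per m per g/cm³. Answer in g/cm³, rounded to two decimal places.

0.2068 = 0.3086 − 0.04193 × ρ
ρ = (0.3086 − 0.2068) / 0.04193 = 2.43 g/cm³

2.43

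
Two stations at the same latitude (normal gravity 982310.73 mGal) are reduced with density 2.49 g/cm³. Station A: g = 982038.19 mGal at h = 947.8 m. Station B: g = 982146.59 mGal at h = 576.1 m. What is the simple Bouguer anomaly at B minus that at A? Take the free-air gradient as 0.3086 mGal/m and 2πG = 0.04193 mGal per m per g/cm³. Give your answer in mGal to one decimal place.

32.5

Δg_SB(A) = 982038.19 − 982310.73 + 0.3086×947.8 − 0.04193×2.49×947.8 = -79.00 mGal
Δg_SB(B) = 982146.59 − 982310.73 + 0.3086×576.1 − 0.04193×2.49×576.1 = -46.50 mGal
Difference = -46.50 − (-79.00) = 32.50 mGal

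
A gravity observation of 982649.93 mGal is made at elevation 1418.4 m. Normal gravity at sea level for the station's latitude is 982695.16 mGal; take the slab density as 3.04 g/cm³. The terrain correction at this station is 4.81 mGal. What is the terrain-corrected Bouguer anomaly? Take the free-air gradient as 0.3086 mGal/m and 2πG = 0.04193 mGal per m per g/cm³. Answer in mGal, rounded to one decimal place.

Free-air correction = 0.3086 × 1418.4 = 437.72 mGal
Free-air anomaly = 982649.93 − 982695.16 + (437.72) = 392.49 mGal
Bouguer slab correction = 0.04193 × 3.04 × 1418.4 = 180.80 mGal
Simple Bouguer anomaly = 392.49 − (180.80) = 211.69 mGal
Complete Bouguer anomaly = 211.69 + 4.81 = 216.50 mGal

216.5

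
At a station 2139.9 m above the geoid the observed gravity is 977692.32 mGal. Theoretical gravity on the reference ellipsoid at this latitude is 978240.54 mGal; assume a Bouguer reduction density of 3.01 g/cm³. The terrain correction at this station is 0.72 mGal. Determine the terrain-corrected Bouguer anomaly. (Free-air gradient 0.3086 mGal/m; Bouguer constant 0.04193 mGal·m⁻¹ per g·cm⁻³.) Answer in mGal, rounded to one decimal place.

-157.2

Free-air correction = 0.3086 × 2139.9 = 660.37 mGal
Free-air anomaly = 977692.32 − 978240.54 + (660.37) = 112.15 mGal
Bouguer slab correction = 0.04193 × 3.01 × 2139.9 = 270.08 mGal
Simple Bouguer anomaly = 112.15 − (270.08) = -157.93 mGal
Complete Bouguer anomaly = -157.93 + 0.72 = -157.21 mGal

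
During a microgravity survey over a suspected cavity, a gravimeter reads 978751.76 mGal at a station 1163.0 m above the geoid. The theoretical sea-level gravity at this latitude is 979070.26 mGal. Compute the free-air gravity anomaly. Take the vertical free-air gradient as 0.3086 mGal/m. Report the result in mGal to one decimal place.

Free-air correction = 0.3086 × 1163.0 = 358.90 mGal
Free-air anomaly = 978751.76 − 979070.26 + (358.90) = 40.40 mGal

40.4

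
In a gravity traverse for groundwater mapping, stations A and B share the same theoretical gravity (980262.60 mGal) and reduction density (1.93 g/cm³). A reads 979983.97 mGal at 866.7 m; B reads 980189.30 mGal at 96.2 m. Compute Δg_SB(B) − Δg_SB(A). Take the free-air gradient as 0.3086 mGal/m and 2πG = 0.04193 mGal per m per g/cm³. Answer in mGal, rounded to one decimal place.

Δg_SB(A) = 979983.97 − 980262.60 + 0.3086×866.7 − 0.04193×1.93×866.7 = -81.30 mGal
Δg_SB(B) = 980189.30 − 980262.60 + 0.3086×96.2 − 0.04193×1.93×96.2 = -51.40 mGal
Difference = -51.40 − (-81.30) = 29.90 mGal

29.9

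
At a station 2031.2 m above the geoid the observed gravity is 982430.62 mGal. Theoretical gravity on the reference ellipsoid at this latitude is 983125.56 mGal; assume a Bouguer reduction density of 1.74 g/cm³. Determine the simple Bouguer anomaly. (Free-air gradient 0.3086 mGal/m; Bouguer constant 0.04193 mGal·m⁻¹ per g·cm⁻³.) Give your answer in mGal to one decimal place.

Free-air correction = 0.3086 × 2031.2 = 626.83 mGal
Free-air anomaly = 982430.62 − 983125.56 + (626.83) = -68.11 mGal
Bouguer slab correction = 0.04193 × 1.74 × 2031.2 = 148.19 mGal
Simple Bouguer anomaly = -68.11 − (148.19) = -216.30 mGal

-216.3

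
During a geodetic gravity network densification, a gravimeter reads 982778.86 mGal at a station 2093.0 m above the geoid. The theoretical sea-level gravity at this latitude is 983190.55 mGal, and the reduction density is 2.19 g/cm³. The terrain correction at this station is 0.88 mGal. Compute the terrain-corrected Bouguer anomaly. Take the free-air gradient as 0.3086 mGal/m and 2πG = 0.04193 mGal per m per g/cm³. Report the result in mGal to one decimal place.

42.9

Free-air correction = 0.3086 × 2093.0 = 645.90 mGal
Free-air anomaly = 982778.86 − 983190.55 + (645.90) = 234.21 mGal
Bouguer slab correction = 0.04193 × 2.19 × 2093.0 = 192.19 mGal
Simple Bouguer anomaly = 234.21 − (192.19) = 42.02 mGal
Complete Bouguer anomaly = 42.02 + 0.88 = 42.90 mGal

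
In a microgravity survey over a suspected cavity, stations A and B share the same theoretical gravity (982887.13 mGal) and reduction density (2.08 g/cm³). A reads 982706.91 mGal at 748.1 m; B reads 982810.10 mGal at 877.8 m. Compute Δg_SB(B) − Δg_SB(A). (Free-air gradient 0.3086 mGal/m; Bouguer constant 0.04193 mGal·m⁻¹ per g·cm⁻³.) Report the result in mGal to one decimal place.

131.9

Δg_SB(A) = 982706.91 − 982887.13 + 0.3086×748.1 − 0.04193×2.08×748.1 = -14.60 mGal
Δg_SB(B) = 982810.10 − 982887.13 + 0.3086×877.8 − 0.04193×2.08×877.8 = 117.30 mGal
Difference = 117.30 − (-14.60) = 131.90 mGal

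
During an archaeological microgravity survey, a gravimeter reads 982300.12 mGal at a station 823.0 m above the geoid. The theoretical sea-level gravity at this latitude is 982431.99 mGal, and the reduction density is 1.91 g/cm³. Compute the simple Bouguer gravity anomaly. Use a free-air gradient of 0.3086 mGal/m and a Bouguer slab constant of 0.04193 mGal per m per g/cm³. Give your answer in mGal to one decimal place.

56.2

Free-air correction = 0.3086 × 823.0 = 253.98 mGal
Free-air anomaly = 982300.12 − 982431.99 + (253.98) = 122.11 mGal
Bouguer slab correction = 0.04193 × 1.91 × 823.0 = 65.91 mGal
Simple Bouguer anomaly = 122.11 − (65.91) = 56.20 mGal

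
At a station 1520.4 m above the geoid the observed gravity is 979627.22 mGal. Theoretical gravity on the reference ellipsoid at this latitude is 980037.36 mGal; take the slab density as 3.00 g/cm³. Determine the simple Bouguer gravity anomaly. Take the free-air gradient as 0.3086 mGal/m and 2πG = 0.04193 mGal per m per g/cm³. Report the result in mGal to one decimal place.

-132.2

Free-air correction = 0.3086 × 1520.4 = 469.20 mGal
Free-air anomaly = 979627.22 − 980037.36 + (469.20) = 59.06 mGal
Bouguer slab correction = 0.04193 × 3.00 × 1520.4 = 191.25 mGal
Simple Bouguer anomaly = 59.06 − (191.25) = -132.19 mGal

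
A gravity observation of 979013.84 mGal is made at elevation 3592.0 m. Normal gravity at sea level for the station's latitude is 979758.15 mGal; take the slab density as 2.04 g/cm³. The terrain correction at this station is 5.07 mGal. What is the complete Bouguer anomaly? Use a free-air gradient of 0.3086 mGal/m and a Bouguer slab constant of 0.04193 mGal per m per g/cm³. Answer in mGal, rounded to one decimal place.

62.0

Free-air correction = 0.3086 × 3592.0 = 1108.49 mGal
Free-air anomaly = 979013.84 − 979758.15 + (1108.49) = 364.18 mGal
Bouguer slab correction = 0.04193 × 2.04 × 3592.0 = 307.25 mGal
Simple Bouguer anomaly = 364.18 − (307.25) = 56.93 mGal
Complete Bouguer anomaly = 56.93 + 5.07 = 62.00 mGal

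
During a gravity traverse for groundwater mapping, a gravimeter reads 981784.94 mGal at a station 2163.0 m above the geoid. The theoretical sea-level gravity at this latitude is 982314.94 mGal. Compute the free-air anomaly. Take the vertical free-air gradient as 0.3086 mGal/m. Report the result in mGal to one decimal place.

Free-air correction = 0.3086 × 2163.0 = 667.50 mGal
Free-air anomaly = 981784.94 − 982314.94 + (667.50) = 137.50 mGal

137.5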